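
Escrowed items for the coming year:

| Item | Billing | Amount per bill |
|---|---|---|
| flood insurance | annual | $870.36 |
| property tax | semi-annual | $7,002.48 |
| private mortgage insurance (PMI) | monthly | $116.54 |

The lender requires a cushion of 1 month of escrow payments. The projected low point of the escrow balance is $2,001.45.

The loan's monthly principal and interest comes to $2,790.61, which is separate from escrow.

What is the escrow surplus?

Flood insurance: $870.36
Property tax: $7,002.48 × 2 = $14,004.96
Private mortgage insurance (PMI): $116.54 × 12 = $1,398.48
Total per year = $870.36 + $14,004.96 + $1,398.48 = $16,273.80
Monthly = $16,273.80 ÷ 12 = $1,356.15
Required cushion = 1 × $1,356.15 = $1,356.15
Surplus = $2,001.45 − $1,356.15 = $645.30

$645.30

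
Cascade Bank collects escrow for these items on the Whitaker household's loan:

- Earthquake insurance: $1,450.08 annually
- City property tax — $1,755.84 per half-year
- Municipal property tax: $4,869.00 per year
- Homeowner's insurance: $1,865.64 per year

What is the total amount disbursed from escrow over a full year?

$11,696.40

Earthquake insurance: $1,450.08
City property tax: $1,755.84 × 2 = $3,511.68
Municipal property tax: $4,869.00
Homeowner's insurance: $1,865.64
Total per year = $1,450.08 + $3,511.68 + $4,869.00 + $1,865.64 = $11,696.40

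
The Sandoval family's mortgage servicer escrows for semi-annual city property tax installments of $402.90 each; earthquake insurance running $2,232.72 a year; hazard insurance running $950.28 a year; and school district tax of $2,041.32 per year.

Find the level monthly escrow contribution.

$502.51

City property tax — $402.90 × 2 = $805.80 annually
Earthquake insurance — $2,232.72 annually
Hazard insurance — $950.28 annually
School district tax — $2,041.32 annually
Combined annual = $805.80 + $2,232.72 + $950.28 + $2,041.32 = $6,030.12
Per month = $6,030.12 ÷ 12 = $502.51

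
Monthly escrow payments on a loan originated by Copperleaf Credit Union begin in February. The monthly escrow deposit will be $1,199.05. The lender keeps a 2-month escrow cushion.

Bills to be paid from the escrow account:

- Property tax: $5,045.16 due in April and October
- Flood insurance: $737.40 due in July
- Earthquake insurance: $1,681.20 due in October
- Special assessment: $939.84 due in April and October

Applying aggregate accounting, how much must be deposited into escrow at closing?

$5,995.25

Cushion = 2 × $1,199.05 = $2,398.10
Trial balance (start $0, +$1,199.05 each month, − disbursements):
  Feb: +$1,199.05 → $1,199.05
  Mar: +$1,199.05 → $2,398.10
  Apr: +$1,199.05 − $5,985.00 → -$2,387.85
  May: +$1,199.05 → -$1,188.80
  Jun: +$1,199.05 → $10.25
  Jul: +$1,199.05 − $737.40 → $471.90
  Aug: +$1,199.05 → $1,670.95
  Sep: +$1,199.05 → $2,870.00
  Oct: +$1,199.05 − $7,666.20 → -$3,597.15
  Nov: +$1,199.05 → -$2,398.10
  Dec: +$1,199.05 → -$1,199.05
  Jan: +$1,199.05 → $0.00
Lowest trial balance = -$3,597.15 (Oct)
Initial deposit = cushion − low point = $2,398.10 − (-$3,597.15) = $5,995.25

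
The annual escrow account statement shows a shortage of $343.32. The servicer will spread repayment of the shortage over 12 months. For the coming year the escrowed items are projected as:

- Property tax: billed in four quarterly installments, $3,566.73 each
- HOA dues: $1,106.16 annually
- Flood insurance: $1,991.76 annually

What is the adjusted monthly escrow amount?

$1,475.68

Property tax: $3,566.73 × 4 = $14,266.92 per year
HOA dues: $1,106.16 per year
Flood insurance: $1,991.76 per year
Combined annual = $14,266.92 + $1,106.16 + $1,991.76 = $17,364.84
Base monthly escrow = $17,364.84 / 12 = $1,447.07
Shortage per month = $343.32 ÷ 12 = $28.61
Adjusted monthly = $1,447.07 + $28.61 = $1,475.68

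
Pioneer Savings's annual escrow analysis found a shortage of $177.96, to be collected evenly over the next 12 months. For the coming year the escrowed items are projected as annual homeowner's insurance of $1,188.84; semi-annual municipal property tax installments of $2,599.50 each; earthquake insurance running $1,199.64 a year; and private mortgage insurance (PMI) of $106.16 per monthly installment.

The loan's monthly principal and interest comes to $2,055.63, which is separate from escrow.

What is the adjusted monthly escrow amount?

$753.28

Homeowner's insurance — $1,188.84
Municipal property tax — $2,599.50 × 2 = $5,199.00
Earthquake insurance — $1,199.64
Private mortgage insurance (PMI) — $106.16 × 12 = $1,273.92
Total per year = $1,188.84 + $5,199.00 + $1,199.64 + $1,273.92 = $8,861.40
Monthly escrow = $8,861.40 ÷ 12 = $738.45
Shortage spread = $177.96 / 12 = $14.83/mo
New monthly escrow = $738.45 + $14.83 = $753.28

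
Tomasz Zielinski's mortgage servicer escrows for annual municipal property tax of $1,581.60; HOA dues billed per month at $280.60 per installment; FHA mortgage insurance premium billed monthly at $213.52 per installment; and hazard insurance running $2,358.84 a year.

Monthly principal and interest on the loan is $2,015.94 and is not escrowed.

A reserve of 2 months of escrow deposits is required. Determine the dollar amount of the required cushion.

Municipal property tax: $1,581.60/yr
HOA dues: $280.60 × 12 = $3,367.20/yr
FHA mortgage insurance premium: $213.52 × 12 = $2,562.24/yr
Hazard insurance: $2,358.84/yr
Combined annual = $9,869.88
Base monthly escrow = $9,869.88 ÷ 12 = $822.49
Cushion = 2 × $822.49 = $1,644.98

$1,644.98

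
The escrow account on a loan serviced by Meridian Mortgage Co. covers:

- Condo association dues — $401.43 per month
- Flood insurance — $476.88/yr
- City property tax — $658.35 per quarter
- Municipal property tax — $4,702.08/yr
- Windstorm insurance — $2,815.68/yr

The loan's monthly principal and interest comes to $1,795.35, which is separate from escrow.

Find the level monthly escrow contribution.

Condo association dues — $401.43 × 12 = $4,817.16/yr
Flood insurance — $476.88/yr
City property tax — $658.35 × 4 = $2,633.40/yr
Municipal property tax — $4,702.08/yr
Windstorm insurance — $2,815.68/yr
Annual escrow total = $15,445.20
Per month = $15,445.20 / 12 = $1,287.10

$1,287.10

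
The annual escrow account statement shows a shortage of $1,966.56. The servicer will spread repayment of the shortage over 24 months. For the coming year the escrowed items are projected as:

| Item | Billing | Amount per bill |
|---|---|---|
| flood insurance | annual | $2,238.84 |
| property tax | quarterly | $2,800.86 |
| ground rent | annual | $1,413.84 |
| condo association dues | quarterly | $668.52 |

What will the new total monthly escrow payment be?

Flood insurance: $2,238.84 per year
Property tax: $2,800.86 × 4 = $11,203.44 per year
Ground rent: $1,413.84 per year
Condo association dues: $668.52 × 4 = $2,674.08 per year
Total per year = $17,530.20
Monthly escrow = $17,530.20 / 12 = $1,460.85
Shortage spread = $1,966.56 / 24 = $81.94/mo
New monthly escrow = $1,460.85 + $81.94 = $1,542.79

$1,542.79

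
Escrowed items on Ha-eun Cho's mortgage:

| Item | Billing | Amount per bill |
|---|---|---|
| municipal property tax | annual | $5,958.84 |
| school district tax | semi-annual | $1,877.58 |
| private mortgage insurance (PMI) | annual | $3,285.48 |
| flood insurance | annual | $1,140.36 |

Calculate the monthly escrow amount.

$1,178.32

Municipal property tax — $5,958.84 per year
School district tax — $1,877.58 × 2 = $3,755.16 per year
Private mortgage insurance (PMI) — $3,285.48 per year
Flood insurance — $1,140.36 per year
Annual escrow total = $5,958.84 + $3,755.16 + $3,285.48 + $1,140.36 = $14,139.84
Per month = $14,139.84 / 12 = $1,178.32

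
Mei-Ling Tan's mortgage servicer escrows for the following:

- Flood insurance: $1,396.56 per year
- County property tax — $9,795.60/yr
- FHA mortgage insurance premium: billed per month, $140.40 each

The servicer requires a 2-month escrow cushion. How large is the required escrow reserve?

Flood insurance — $1,396.56/yr
County property tax — $9,795.60/yr
FHA mortgage insurance premium — $140.40 × 12 = $1,684.80/yr
Yearly total = $1,396.56 + $9,795.60 + $1,684.80 = $12,876.96
Monthly = $12,876.96 / 12 = $1,073.08
Reserve = 2 × $1,073.08 = $2,146.16

$2,146.16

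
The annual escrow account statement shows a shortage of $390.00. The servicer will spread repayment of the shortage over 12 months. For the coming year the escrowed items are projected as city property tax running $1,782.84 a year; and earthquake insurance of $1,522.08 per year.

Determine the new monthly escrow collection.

$307.91

City property tax: $1,782.84 per year
Earthquake insurance: $1,522.08 per year
Total per year = $1,782.84 + $1,522.08 = $3,304.92
Base monthly escrow = $3,304.92 / 12 = $275.41
Monthly shortage recovery: $390.00 ÷ 12 = $32.50
Adjusted monthly = $275.41 + $32.50 = $307.91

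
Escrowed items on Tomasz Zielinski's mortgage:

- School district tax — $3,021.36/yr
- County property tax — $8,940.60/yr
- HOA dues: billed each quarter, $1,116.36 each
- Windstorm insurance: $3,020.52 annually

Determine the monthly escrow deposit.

$1,620.66

School district tax = $3,021.36/yr
County property tax = $8,940.60/yr
HOA dues = $1,116.36 × 4 = $4,465.44/yr
Windstorm insurance = $3,020.52/yr
Combined annual = $19,447.92
Per month = $19,447.92 / 12 = $1,620.66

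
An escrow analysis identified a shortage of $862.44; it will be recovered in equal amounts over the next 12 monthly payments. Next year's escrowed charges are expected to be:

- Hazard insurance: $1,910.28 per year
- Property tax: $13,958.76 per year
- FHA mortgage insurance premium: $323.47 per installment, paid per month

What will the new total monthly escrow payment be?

$1,717.76

Hazard insurance: $1,910.28
Property tax: $13,958.76
FHA mortgage insurance premium: $323.47 × 12 = $3,881.64
Total per year = $1,910.28 + $13,958.76 + $3,881.64 = $19,750.68
Base monthly escrow = $19,750.68 / 12 = $1,645.89
Shortage per month = $862.44 ÷ 12 = $71.87
New monthly escrow = $1,645.89 + $71.87 = $1,717.76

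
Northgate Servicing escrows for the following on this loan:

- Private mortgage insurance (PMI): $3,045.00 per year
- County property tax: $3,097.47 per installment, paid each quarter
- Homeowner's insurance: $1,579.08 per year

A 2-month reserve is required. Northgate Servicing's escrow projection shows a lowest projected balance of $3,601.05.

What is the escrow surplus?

Private mortgage insurance (PMI) — $3,045.00/yr
County property tax — $3,097.47 × 4 = $12,389.88/yr
Homeowner's insurance — $1,579.08/yr
Annual escrow total = $17,013.96
Base monthly escrow = $17,013.96 / 12 = $1,417.83
Required reserve = 2 × $1,417.83 = $2,835.66
Surplus = $3,601.05 − $2,835.66 = $765.39

$765.39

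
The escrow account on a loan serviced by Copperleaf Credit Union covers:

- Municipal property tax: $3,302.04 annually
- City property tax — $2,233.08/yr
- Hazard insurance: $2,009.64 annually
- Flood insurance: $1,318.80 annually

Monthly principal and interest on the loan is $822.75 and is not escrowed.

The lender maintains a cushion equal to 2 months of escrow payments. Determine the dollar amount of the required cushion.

$1,477.26

Municipal property tax: $3,302.04 per year
City property tax: $2,233.08 per year
Hazard insurance: $2,009.64 per year
Flood insurance: $1,318.80 per year
Yearly total = $8,863.56
Per month = $8,863.56 ÷ 12 = $738.63
Reserve = 2 × $738.63 = $1,477.26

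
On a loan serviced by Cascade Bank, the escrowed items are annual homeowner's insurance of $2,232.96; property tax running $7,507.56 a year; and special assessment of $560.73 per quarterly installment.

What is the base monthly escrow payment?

Homeowner's insurance — $2,232.96 annually
Property tax — $7,507.56 annually
Special assessment — $560.73 × 4 = $2,242.92 annually
Yearly total = $11,983.44
Monthly = $11,983.44 ÷ 12 = $998.62

$998.62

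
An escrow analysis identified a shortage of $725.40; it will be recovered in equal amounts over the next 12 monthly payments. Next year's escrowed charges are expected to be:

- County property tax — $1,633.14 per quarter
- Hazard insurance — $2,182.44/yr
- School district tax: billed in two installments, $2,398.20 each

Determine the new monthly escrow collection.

$1,186.40

County property tax — $1,633.14 × 4 = $6,532.56/yr
Hazard insurance — $2,182.44/yr
School district tax — $2,398.20 × 2 = $4,796.40/yr
Annual escrow total = $6,532.56 + $2,182.44 + $4,796.40 = $13,511.40
Per month = $13,511.40 ÷ 12 = $1,125.95
Monthly shortage recovery: $725.40 ÷ 12 = $60.45
New monthly escrow = $1,125.95 + $60.45 = $1,186.40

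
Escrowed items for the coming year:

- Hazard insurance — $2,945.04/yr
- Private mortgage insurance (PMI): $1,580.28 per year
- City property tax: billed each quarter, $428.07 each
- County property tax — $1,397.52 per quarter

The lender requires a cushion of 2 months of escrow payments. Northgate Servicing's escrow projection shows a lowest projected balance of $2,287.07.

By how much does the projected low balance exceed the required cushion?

Hazard insurance: $2,945.04
Private mortgage insurance (PMI): $1,580.28
City property tax: $428.07 × 4 = $1,712.28
County property tax: $1,397.52 × 4 = $5,590.08
Combined annual = $11,827.68
Monthly escrow = $11,827.68 / 12 = $985.64
Cushion = 2 × $985.64 = $1,971.28
Excess over cushion: $2,287.07 − $1,971.28 = $315.79

$315.79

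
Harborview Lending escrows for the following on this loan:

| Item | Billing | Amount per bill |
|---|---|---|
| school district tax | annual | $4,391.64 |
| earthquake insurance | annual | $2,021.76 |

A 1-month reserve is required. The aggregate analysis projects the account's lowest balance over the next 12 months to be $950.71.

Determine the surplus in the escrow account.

School district tax = $4,391.64 annually
Earthquake insurance = $2,021.76 annually
Total annual escrow = $4,391.64 + $2,021.76 = $6,413.40
Per month = $6,413.40 ÷ 12 = $534.45
Cushion = 1 × $534.45 = $534.45
Surplus = $950.71 − $534.45 = $416.26

$416.26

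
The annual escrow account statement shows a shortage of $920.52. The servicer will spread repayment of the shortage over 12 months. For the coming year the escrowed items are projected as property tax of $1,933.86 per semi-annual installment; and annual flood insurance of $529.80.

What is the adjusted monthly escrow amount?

Property tax: $1,933.86 × 2 = $3,867.72
Flood insurance: $529.80
Combined annual = $3,867.72 + $529.80 = $4,397.52
Monthly = $4,397.52 ÷ 12 = $366.46
Shortage per month = $920.52 / 12 = $76.71
New monthly escrow = $366.46 + $76.71 = $443.17

$443.17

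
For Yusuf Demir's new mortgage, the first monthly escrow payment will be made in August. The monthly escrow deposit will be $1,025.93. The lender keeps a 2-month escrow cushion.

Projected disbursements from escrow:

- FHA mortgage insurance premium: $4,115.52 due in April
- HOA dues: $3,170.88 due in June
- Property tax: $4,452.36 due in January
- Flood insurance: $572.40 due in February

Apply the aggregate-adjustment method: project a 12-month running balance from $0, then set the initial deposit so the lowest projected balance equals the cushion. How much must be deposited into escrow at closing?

Cushion = 2 × $1,025.93 = $2,051.86
Trial balance (start $0, +$1,025.93 each month, − disbursements):
  Aug: +$1,025.93 → $1,025.93
  Sep: +$1,025.93 → $2,051.86
  Oct: +$1,025.93 → $3,077.79
  Nov: +$1,025.93 → $4,103.72
  Dec: +$1,025.93 → $5,129.65
  Jan: +$1,025.93 − $4,452.36 → $1,703.22
  Feb: +$1,025.93 − $572.40 → $2,156.75
  Mar: +$1,025.93 → $3,182.68
  Apr: +$1,025.93 − $4,115.52 → $93.09
  May: +$1,025.93 → $1,119.02
  Jun: +$1,025.93 − $3,170.88 → -$1,025.93
  Jul: +$1,025.93 → $0.00
Lowest trial balance = -$1,025.93 (Jun)
Initial deposit = cushion − low point = $2,051.86 − (-$1,025.93) = $3,077.79

$3,077.79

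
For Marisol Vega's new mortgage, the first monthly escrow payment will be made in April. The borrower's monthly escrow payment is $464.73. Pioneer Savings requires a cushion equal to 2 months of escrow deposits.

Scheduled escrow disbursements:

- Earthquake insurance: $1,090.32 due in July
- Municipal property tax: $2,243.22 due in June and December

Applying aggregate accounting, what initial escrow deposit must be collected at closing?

Cushion = 2 × $464.73 = $929.46
Trial balance (start $0, +$464.73 each month, − disbursements):
  Apr: +$464.73 → $464.73
  May: +$464.73 → $929.46
  Jun: +$464.73 − $2,243.22 → -$849.03
  Jul: +$464.73 − $1,090.32 → -$1,474.62
  Aug: +$464.73 → -$1,009.89
  Sep: +$464.73 → -$545.16
  Oct: +$464.73 → -$80.43
  Nov: +$464.73 → $384.30
  Dec: +$464.73 − $2,243.22 → -$1,394.19
  Jan: +$464.73 → -$929.46
  Feb: +$464.73 → -$464.73
  Mar: +$464.73 → $0.00
Lowest trial balance = -$1,474.62 (Jul)
Initial deposit = cushion − low point = $929.46 − (-$1,474.62) = $2,404.08

$2,404.08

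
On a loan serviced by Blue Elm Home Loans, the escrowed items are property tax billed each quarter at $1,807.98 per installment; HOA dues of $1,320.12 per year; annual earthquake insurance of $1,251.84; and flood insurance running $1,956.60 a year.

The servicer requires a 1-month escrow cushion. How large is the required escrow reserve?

$980.04

Property tax = $1,807.98 × 4 = $7,231.92 per year
HOA dues = $1,320.12 per year
Earthquake insurance = $1,251.84 per year
Flood insurance = $1,956.60 per year
Yearly total = $11,760.48
Base monthly escrow = $11,760.48 / 12 = $980.04
Cushion = 1 × $980.04 = $980.04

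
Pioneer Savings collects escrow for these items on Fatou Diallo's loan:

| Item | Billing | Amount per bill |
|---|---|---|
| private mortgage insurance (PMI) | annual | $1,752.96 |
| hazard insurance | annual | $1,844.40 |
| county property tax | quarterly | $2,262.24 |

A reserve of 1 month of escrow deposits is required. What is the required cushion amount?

$1,053.86

Private mortgage insurance (PMI) = $1,752.96
Hazard insurance = $1,844.40
County property tax = $2,262.24 × 4 = $9,048.96
Total annual escrow = $1,752.96 + $1,844.40 + $9,048.96 = $12,646.32
Per month = $12,646.32 / 12 = $1,053.86
Reserve = 1 × $1,053.86 = $1,053.86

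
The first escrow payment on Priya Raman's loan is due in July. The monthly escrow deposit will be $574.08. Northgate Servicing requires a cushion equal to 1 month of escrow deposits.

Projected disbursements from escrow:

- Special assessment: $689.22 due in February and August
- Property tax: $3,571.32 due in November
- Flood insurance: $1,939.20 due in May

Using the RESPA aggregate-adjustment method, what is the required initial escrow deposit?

Cushion = 1 × $574.08 = $574.08
Trial balance (start $0, +$574.08 each month, − disbursements):
  Jul: +$574.08 → $574.08
  Aug: +$574.08 − $689.22 → $458.94
  Sep: +$574.08 → $1,033.02
  Oct: +$574.08 → $1,607.10
  Nov: +$574.08 − $3,571.32 → -$1,390.14
  Dec: +$574.08 → -$816.06
  Jan: +$574.08 → -$241.98
  Feb: +$574.08 − $689.22 → -$357.12
  Mar: +$574.08 → $216.96
  Apr: +$574.08 → $791.04
  May: +$574.08 − $1,939.20 → -$574.08
  Jun: +$574.08 → $0.00
Lowest trial balance = -$1,390.14 (Nov)
Initial deposit = cushion − low point = $574.08 − (-$1,390.14) = $1,964.22

$1,964.22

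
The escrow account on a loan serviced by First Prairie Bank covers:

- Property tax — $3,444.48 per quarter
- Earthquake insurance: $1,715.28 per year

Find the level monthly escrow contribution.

$1,291.10

Property tax — $3,444.48 × 4 = $13,777.92 annually
Earthquake insurance — $1,715.28 annually
Total per year = $13,777.92 + $1,715.28 = $15,493.20
Base monthly escrow = $15,493.20 ÷ 12 = $1,291.10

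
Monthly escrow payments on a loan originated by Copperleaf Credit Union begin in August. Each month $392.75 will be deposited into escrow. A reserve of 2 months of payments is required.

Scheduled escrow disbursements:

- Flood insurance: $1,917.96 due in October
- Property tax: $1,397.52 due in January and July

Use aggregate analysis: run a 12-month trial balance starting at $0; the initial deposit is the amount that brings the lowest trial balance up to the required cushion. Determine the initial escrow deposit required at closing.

Cushion = 2 × $392.75 = $785.50
Trial balance (start $0, +$392.75 each month, − disbursements):
  Aug: +$392.75 → $392.75
  Sep: +$392.75 → $785.50
  Oct: +$392.75 − $1,917.96 → -$739.71
  Nov: +$392.75 → -$346.96
  Dec: +$392.75 → $45.79
  Jan: +$392.75 − $1,397.52 → -$958.98
  Feb: +$392.75 → -$566.23
  Mar: +$392.75 → -$173.48
  Apr: +$392.75 → $219.27
  May: +$392.75 → $612.02
  Jun: +$392.75 → $1,004.77
  Jul: +$392.75 − $1,397.52 → $0.00
Lowest trial balance = -$958.98 (Jan)
Initial deposit = cushion − low point = $785.50 − (-$958.98) = $1,744.48

$1,744.48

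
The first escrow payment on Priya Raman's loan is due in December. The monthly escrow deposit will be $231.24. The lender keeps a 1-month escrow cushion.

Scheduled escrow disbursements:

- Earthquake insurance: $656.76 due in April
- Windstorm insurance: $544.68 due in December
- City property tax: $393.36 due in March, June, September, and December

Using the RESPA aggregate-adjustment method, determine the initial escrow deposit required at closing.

$1,063.20

Cushion = 1 × $231.24 = $231.24
Trial balance (start $0, +$231.24 each month, − disbursements):
  Dec: +$231.24 − $938.04 → -$706.80
  Jan: +$231.24 → -$475.56
  Feb: +$231.24 → -$244.32
  Mar: +$231.24 − $393.36 → -$406.44
  Apr: +$231.24 − $656.76 → -$831.96
  May: +$231.24 → -$600.72
  Jun: +$231.24 − $393.36 → -$762.84
  Jul: +$231.24 → -$531.60
  Aug: +$231.24 → -$300.36
  Sep: +$231.24 − $393.36 → -$462.48
  Oct: +$231.24 → -$231.24
  Nov: +$231.24 → $0.00
Lowest trial balance = -$831.96 (Apr)
Initial deposit = cushion − low point = $231.24 − (-$831.96) = $1,063.20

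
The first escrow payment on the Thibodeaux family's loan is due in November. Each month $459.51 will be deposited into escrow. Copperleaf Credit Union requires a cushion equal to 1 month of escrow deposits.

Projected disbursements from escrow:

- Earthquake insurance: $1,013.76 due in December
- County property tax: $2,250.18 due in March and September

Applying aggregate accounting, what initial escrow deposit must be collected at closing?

$1,425.90

Cushion = 1 × $459.51 = $459.51
Trial balance (start $0, +$459.51 each month, − disbursements):
  Nov: +$459.51 → $459.51
  Dec: +$459.51 − $1,013.76 → -$94.74
  Jan: +$459.51 → $364.77
  Feb: +$459.51 → $824.28
  Mar: +$459.51 − $2,250.18 → -$966.39
  Apr: +$459.51 → -$506.88
  May: +$459.51 → -$47.37
  Jun: +$459.51 → $412.14
  Jul: +$459.51 → $871.65
  Aug: +$459.51 → $1,331.16
  Sep: +$459.51 − $2,250.18 → -$459.51
  Oct: +$459.51 → $0.00
Lowest trial balance = -$966.39 (Mar)
Initial deposit = cushion − low point = $459.51 − (-$966.39) = $1,425.90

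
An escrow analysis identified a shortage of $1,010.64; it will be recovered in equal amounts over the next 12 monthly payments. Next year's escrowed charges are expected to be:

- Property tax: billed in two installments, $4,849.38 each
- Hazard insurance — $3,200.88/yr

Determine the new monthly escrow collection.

Property tax = $4,849.38 × 2 = $9,698.76 per year
Hazard insurance = $3,200.88 per year
Yearly total = $9,698.76 + $3,200.88 = $12,899.64
Monthly = $12,899.64 / 12 = $1,074.97
Shortage spread = $1,010.64 / 12 = $84.22/mo
Adjusted monthly = $1,074.97 + $84.22 = $1,159.19

$1,159.19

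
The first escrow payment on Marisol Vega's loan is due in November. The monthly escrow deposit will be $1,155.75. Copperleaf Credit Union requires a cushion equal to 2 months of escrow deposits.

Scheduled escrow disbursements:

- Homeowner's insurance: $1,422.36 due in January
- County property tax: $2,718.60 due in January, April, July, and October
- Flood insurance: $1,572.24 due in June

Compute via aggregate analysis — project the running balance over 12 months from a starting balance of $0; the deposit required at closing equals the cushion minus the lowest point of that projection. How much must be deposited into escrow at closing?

Cushion = 2 × $1,155.75 = $2,311.50
Trial balance (start $0, +$1,155.75 each month, − disbursements):
  Nov: +$1,155.75 → $1,155.75
  Dec: +$1,155.75 → $2,311.50
  Jan: +$1,155.75 − $4,140.96 → -$673.71
  Feb: +$1,155.75 → $482.04
  Mar: +$1,155.75 → $1,637.79
  Apr: +$1,155.75 − $2,718.60 → $74.94
  May: +$1,155.75 → $1,230.69
  Jun: +$1,155.75 − $1,572.24 → $814.20
  Jul: +$1,155.75 − $2,718.60 → -$748.65
  Aug: +$1,155.75 → $407.10
  Sep: +$1,155.75 → $1,562.85
  Oct: +$1,155.75 − $2,718.60 → $0.00
Lowest trial balance = -$748.65 (Jul)
Initial deposit = cushion − low point = $2,311.50 − (-$748.65) = $3,060.15

$3,060.15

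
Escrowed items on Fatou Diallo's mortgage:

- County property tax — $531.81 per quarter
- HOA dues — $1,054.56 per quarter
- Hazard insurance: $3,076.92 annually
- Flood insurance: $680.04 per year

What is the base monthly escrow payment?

$841.87

County property tax: $531.81 × 4 = $2,127.24 annually
HOA dues: $1,054.56 × 4 = $4,218.24 annually
Hazard insurance: $3,076.92 annually
Flood insurance: $680.04 annually
Annual escrow total = $10,102.44
Monthly = $10,102.44 / 12 = $841.87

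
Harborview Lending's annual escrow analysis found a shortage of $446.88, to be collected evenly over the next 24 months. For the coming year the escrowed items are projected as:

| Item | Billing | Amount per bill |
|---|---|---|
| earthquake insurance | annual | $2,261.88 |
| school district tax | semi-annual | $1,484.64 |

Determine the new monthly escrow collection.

Earthquake insurance = $2,261.88/yr
School district tax = $1,484.64 × 2 = $2,969.28/yr
Combined annual = $5,231.16
Monthly escrow = $5,231.16 / 12 = $435.93
Monthly shortage recovery: $446.88 / 24 = $18.62
Adjusted monthly = $435.93 + $18.62 = $454.55

$454.55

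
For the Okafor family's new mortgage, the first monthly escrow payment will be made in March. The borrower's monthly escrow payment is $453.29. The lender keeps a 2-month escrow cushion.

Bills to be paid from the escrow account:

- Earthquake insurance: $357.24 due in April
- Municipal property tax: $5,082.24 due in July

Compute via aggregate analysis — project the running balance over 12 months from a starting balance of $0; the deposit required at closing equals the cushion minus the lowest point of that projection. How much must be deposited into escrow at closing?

Cushion = 2 × $453.29 = $906.58
Trial balance (start $0, +$453.29 each month, − disbursements):
  Mar: +$453.29 → $453.29
  Apr: +$453.29 − $357.24 → $549.34
  May: +$453.29 → $1,002.63
  Jun: +$453.29 → $1,455.92
  Jul: +$453.29 − $5,082.24 → -$3,173.03
  Aug: +$453.29 → -$2,719.74
  Sep: +$453.29 → -$2,266.45
  Oct: +$453.29 → -$1,813.16
  Nov: +$453.29 → -$1,359.87
  Dec: +$453.29 → -$906.58
  Jan: +$453.29 → -$453.29
  Feb: +$453.29 → $0.00
Lowest trial balance = -$3,173.03 (Jul)
Initial deposit = cushion − low point = $906.58 − (-$3,173.03) = $4,079.61

$4,079.61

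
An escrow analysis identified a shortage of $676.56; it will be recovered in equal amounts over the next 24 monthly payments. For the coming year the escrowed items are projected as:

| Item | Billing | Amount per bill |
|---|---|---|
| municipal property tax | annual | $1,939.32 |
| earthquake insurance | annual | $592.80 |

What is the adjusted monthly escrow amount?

$239.20

Municipal property tax — $1,939.32 annually
Earthquake insurance — $592.80 annually
Total annual escrow = $1,939.32 + $592.80 = $2,532.12
Base monthly escrow = $2,532.12 ÷ 12 = $211.01
Monthly shortage recovery: $676.56 / 24 = $28.19
New monthly escrow = $211.01 + $28.19 = $239.20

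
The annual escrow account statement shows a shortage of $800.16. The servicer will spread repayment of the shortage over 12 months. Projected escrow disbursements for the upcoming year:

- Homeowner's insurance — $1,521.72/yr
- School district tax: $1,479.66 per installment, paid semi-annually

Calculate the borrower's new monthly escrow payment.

Homeowner's insurance: $1,521.72 per year
School district tax: $1,479.66 × 2 = $2,959.32 per year
Annual escrow total = $4,481.04
Base monthly escrow = $4,481.04 / 12 = $373.42
Shortage per month = $800.16 / 12 = $66.68
Adjusted monthly = $373.42 + $66.68 = $440.10

$440.10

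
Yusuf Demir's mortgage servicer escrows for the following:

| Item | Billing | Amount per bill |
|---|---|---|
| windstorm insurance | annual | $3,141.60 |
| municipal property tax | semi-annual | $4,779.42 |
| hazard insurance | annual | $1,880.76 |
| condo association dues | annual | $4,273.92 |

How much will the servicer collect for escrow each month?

Windstorm insurance — $3,141.60/yr
Municipal property tax — $4,779.42 × 2 = $9,558.84/yr
Hazard insurance — $1,880.76/yr
Condo association dues — $4,273.92/yr
Combined annual = $18,855.12
Monthly escrow = $18,855.12 ÷ 12 = $1,571.26

$1,571.26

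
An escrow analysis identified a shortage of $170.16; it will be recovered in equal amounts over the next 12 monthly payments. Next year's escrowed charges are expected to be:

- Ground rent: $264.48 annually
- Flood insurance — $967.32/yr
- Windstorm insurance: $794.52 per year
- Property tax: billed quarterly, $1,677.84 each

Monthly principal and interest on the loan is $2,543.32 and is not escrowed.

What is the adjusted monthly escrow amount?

$742.32

Ground rent = $264.48
Flood insurance = $967.32
Windstorm insurance = $794.52
Property tax = $1,677.84 × 4 = $6,711.36
Annual escrow total = $264.48 + $967.32 + $794.52 + $6,711.36 = $8,737.68
Monthly = $8,737.68 ÷ 12 = $728.14
Monthly shortage recovery: $170.16 / 12 = $14.18
New monthly escrow = $728.14 + $14.18 = $742.32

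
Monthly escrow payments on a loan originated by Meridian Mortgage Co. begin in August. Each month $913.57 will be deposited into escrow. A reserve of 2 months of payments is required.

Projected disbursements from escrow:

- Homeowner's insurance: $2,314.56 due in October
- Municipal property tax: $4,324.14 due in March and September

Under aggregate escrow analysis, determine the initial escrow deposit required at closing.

Cushion = 2 × $913.57 = $1,827.14
Trial balance (start $0, +$913.57 each month, − disbursements):
  Aug: +$913.57 → $913.57
  Sep: +$913.57 − $4,324.14 → -$2,497.00
  Oct: +$913.57 − $2,314.56 → -$3,897.99
  Nov: +$913.57 → -$2,984.42
  Dec: +$913.57 → -$2,070.85
  Jan: +$913.57 → -$1,157.28
  Feb: +$913.57 → -$243.71
  Mar: +$913.57 − $4,324.14 → -$3,654.28
  Apr: +$913.57 → -$2,740.71
  May: +$913.57 → -$1,827.14
  Jun: +$913.57 → -$913.57
  Jul: +$913.57 → $0.00
Lowest trial balance = -$3,897.99 (Oct)
Initial deposit = cushion − low point = $1,827.14 − (-$3,897.99) = $5,725.13

$5,725.13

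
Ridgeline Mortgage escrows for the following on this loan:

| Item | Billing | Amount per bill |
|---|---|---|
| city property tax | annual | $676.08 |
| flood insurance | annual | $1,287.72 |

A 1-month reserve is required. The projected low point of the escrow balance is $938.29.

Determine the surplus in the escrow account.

$774.64

City property tax: $676.08 annually
Flood insurance: $1,287.72 annually
Total annual escrow = $676.08 + $1,287.72 = $1,963.80
Monthly escrow = $1,963.80 ÷ 12 = $163.65
Required cushion = 1 × $163.65 = $163.65
Excess over cushion: $938.29 − $163.65 = $774.64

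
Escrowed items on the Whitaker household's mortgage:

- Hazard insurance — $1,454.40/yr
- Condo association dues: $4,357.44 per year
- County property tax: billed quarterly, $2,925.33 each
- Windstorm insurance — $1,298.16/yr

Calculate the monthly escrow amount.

$1,567.61

Hazard insurance: $1,454.40 annually
Condo association dues: $4,357.44 annually
County property tax: $2,925.33 × 4 = $11,701.32 annually
Windstorm insurance: $1,298.16 annually
Total per year = $18,811.32
Monthly = $18,811.32 / 12 = $1,567.61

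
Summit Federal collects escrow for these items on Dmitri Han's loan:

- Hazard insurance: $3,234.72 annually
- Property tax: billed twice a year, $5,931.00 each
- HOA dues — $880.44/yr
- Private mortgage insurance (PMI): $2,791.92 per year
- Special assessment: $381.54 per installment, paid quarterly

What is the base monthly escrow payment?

$1,691.27

Hazard insurance: $3,234.72
Property tax: $5,931.00 × 2 = $11,862.00
HOA dues: $880.44
Private mortgage insurance (PMI): $2,791.92
Special assessment: $381.54 × 4 = $1,526.16
Yearly total = $3,234.72 + $11,862.00 + $880.44 + $2,791.92 + $1,526.16 = $20,295.24
Per month = $20,295.24 / 12 = $1,691.27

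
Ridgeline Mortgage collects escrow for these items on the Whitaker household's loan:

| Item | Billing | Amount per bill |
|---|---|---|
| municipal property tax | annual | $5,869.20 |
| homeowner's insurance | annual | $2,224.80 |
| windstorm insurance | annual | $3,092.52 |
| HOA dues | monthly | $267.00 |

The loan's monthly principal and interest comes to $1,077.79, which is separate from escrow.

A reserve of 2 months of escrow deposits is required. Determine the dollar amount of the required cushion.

$2,398.42

Municipal property tax: $5,869.20 annually
Homeowner's insurance: $2,224.80 annually
Windstorm insurance: $3,092.52 annually
HOA dues: $267.00 × 12 = $3,204.00 annually
Total per year = $5,869.20 + $2,224.80 + $3,092.52 + $3,204.00 = $14,390.52
Base monthly escrow = $14,390.52 ÷ 12 = $1,199.21
Required cushion = 2 × $1,199.21 = $2,398.42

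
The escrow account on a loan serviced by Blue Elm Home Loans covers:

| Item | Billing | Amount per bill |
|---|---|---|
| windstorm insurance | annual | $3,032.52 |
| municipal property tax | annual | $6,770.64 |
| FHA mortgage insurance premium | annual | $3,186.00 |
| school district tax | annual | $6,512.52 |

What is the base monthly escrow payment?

$1,625.14

Windstorm insurance — $3,032.52 per year
Municipal property tax — $6,770.64 per year
FHA mortgage insurance premium — $3,186.00 per year
School district tax — $6,512.52 per year
Total per year = $3,032.52 + $6,770.64 + $3,186.00 + $6,512.52 = $19,501.68
Monthly escrow = $19,501.68 ÷ 12 = $1,625.14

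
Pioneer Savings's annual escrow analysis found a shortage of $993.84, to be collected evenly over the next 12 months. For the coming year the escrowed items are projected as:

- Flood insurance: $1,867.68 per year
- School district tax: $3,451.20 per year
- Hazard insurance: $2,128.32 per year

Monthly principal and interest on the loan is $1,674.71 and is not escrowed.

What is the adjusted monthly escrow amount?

Flood insurance = $1,867.68/yr
School district tax = $3,451.20/yr
Hazard insurance = $2,128.32/yr
Annual escrow total = $1,867.68 + $3,451.20 + $2,128.32 = $7,447.20
Per month = $7,447.20 ÷ 12 = $620.60
Shortage spread = $993.84 ÷ 12 = $82.82/mo
New monthly escrow = $620.60 + $82.82 = $703.42

$703.42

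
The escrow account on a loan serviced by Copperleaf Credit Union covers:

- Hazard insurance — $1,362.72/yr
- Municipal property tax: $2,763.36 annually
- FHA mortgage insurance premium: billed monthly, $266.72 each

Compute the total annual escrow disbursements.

$7,326.72

Hazard insurance: $1,362.72
Municipal property tax: $2,763.36
FHA mortgage insurance premium: $266.72 × 12 = $3,200.64
Yearly total = $7,326.72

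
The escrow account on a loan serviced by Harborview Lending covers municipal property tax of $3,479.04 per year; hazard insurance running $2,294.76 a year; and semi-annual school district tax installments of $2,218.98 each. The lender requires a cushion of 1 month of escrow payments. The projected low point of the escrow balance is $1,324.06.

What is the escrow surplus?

Municipal property tax = $3,479.04
Hazard insurance = $2,294.76
School district tax = $2,218.98 × 2 = $4,437.96
Combined annual = $10,211.76
Monthly = $10,211.76 / 12 = $850.98
Required cushion = 1 × $850.98 = $850.98
Excess over cushion: $1,324.06 − $850.98 = $473.08

$473.08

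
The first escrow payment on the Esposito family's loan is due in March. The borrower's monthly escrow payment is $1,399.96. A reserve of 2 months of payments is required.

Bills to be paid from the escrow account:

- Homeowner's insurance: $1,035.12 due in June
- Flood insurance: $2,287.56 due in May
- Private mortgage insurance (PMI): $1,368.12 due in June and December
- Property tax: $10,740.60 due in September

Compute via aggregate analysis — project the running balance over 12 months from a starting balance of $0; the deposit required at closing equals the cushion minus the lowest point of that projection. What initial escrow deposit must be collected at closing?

$8,431.60

Cushion = 2 × $1,399.96 = $2,799.92
Trial balance (start $0, +$1,399.96 each month, − disbursements):
  Mar: +$1,399.96 → $1,399.96
  Apr: +$1,399.96 → $2,799.92
  May: +$1,399.96 − $2,287.56 → $1,912.32
  Jun: +$1,399.96 − $2,403.24 → $909.04
  Jul: +$1,399.96 → $2,309.00
  Aug: +$1,399.96 → $3,708.96
  Sep: +$1,399.96 − $10,740.60 → -$5,631.68
  Oct: +$1,399.96 → -$4,231.72
  Nov: +$1,399.96 → -$2,831.76
  Dec: +$1,399.96 − $1,368.12 → -$2,799.92
  Jan: +$1,399.96 → -$1,399.96
  Feb: +$1,399.96 → $0.00
Lowest trial balance = -$5,631.68 (Sep)
Initial deposit = cushion − low point = $2,799.92 − (-$5,631.68) = $8,431.60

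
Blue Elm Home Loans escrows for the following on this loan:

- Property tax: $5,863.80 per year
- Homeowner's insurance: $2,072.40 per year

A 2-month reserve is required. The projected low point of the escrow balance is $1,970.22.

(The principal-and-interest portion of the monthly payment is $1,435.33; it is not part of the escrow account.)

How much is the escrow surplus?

$647.52

Property tax: $5,863.80
Homeowner's insurance: $2,072.40
Total annual escrow = $7,936.20
Base monthly escrow = $7,936.20 ÷ 12 = $661.35
Cushion = 2 × $661.35 = $1,322.70
Surplus = $1,970.22 − $1,322.70 = $647.52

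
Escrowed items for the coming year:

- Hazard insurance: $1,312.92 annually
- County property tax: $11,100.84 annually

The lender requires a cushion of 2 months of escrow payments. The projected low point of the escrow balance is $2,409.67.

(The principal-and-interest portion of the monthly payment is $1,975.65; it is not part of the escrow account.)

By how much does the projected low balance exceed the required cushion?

$340.71

Hazard insurance = $1,312.92 annually
County property tax = $11,100.84 annually
Total per year = $12,413.76
Per month = $12,413.76 ÷ 12 = $1,034.48
Required cushion = 2 × $1,034.48 = $2,068.96
Surplus = $2,409.67 − $2,068.96 = $340.71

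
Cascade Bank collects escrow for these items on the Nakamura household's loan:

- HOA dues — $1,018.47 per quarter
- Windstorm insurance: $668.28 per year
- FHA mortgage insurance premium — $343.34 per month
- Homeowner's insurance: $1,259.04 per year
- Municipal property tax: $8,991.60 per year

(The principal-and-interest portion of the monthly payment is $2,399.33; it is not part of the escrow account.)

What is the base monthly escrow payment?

HOA dues = $1,018.47 × 4 = $4,073.88 per year
Windstorm insurance = $668.28 per year
FHA mortgage insurance premium = $343.34 × 12 = $4,120.08 per year
Homeowner's insurance = $1,259.04 per year
Municipal property tax = $8,991.60 per year
Total annual escrow = $4,073.88 + $668.28 + $4,120.08 + $1,259.04 + $8,991.60 = $19,112.88
Per month = $19,112.88 ÷ 12 = $1,592.74

$1,592.74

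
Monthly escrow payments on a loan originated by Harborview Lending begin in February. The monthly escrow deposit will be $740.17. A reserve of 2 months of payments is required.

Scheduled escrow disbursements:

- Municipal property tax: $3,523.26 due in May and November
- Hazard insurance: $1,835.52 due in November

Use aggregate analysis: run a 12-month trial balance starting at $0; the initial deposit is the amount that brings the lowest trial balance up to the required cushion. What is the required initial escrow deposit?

$2,960.68

Cushion = 2 × $740.17 = $1,480.34
Trial balance (start $0, +$740.17 each month, − disbursements):
  Feb: +$740.17 → $740.17
  Mar: +$740.17 → $1,480.34
  Apr: +$740.17 → $2,220.51
  May: +$740.17 − $3,523.26 → -$562.58
  Jun: +$740.17 → $177.59
  Jul: +$740.17 → $917.76
  Aug: +$740.17 → $1,657.93
  Sep: +$740.17 → $2,398.10
  Oct: +$740.17 → $3,138.27
  Nov: +$740.17 − $5,358.78 → -$1,480.34
  Dec: +$740.17 → -$740.17
  Jan: +$740.17 → $0.00
Lowest trial balance = -$1,480.34 (Nov)
Initial deposit = cushion − low point = $1,480.34 − (-$1,480.34) = $2,960.68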